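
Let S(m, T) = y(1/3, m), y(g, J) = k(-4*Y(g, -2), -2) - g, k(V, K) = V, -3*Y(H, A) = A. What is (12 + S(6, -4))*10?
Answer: 90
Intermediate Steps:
Y(H, A) = -A/3
y(g, J) = -8/3 - g (y(g, J) = -(-4)*(-2)/3 - g = -4*⅔ - g = -8/3 - g)
S(m, T) = -3 (S(m, T) = -8/3 - 1/3 = -8/3 - 1*⅓ = -8/3 - ⅓ = -3)
(12 + S(6, -4))*10 = (12 - 3)*10 = 9*10 = 90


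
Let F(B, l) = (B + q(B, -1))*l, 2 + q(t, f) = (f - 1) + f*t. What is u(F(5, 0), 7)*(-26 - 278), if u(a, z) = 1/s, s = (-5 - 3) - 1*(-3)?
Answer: 304/5 ≈ 60.800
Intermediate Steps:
q(t, f) = -3 + f + f*t (q(t, f) = -2 + ((f - 1) + f*t) = -2 + ((-1 + f) + f*t) = -2 + (-1 + f + f*t) = -3 + f + f*t)
F(B, l) = -4*l (F(B, l) = (B + (-3 - 1 - B))*l = (B + (-4 - B))*l = -4*l)
s = -5 (s = -8 + 3 = -5)
u(a, z) = -1/5 (u(a, z) = 1/(-5) = -1/5)
u(F(5, 0), 7)*(-26 - 278) = -(-26 - 278)/5 = -1/5*(-304) = 304/5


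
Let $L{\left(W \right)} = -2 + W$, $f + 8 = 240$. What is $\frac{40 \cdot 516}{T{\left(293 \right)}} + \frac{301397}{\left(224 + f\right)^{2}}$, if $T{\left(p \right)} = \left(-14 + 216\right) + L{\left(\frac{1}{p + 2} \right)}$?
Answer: $\frac{22523920021}{215235648} \approx 104.65$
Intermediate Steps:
$f = 232$ ($f = -8 + 240 = 232$)
$T{\left(p \right)} = 200 + \frac{1}{2 + p}$ ($T{\left(p \right)} = \left(-14 + 216\right) - \left(2 - \frac{1}{p + 2}\right) = 202 - \left(2 - \frac{1}{2 + p}\right) = 200 + \frac{1}{2 + p}$)
$\frac{40 \cdot 516}{T{\left(293 \right)}} + \frac{301397}{\left(224 + f\right)^{2}} = \frac{40 \cdot 516}{\frac{1}{2 + 293} \left(401 + 200 \cdot 293\right)} + \frac{301397}{\left(224 + 232\right)^{2}} = \frac{20640}{\frac{1}{295} \left(401 + 58600\right)} + \frac{301397}{456^{2}} = \frac{20640}{\frac{1}{295} \cdot 59001} + \frac{301397}{207936} = \frac{20640}{\frac{59001}{295}} + 301397 \cdot \frac{1}{207936} = 20640 \cdot \frac{295}{59001} + \frac{15863}{10944} = \frac{2029600}{19667} + \frac{15863}{10944} = \frac{22523920021}{215235648}$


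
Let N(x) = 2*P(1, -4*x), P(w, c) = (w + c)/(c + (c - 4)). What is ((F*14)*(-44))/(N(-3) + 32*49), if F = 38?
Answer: -234080/15693 ≈ -14.916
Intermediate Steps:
P(w, c) = (c + w)/(-4 + 2*c) (P(w, c) = (c + w)/(c + (-4 + c)) = (c + w)/(-4 + 2*c))
N(x) = (1 - 4*x)/(-2 - 4*x) (N(x) = 2*((-4*x + 1)/(2*(-2 - 4*x))) = 2*((1 - 4*x)/(2*(-2 - 4*x))) = (1 - 4*x)/(-2 - 4*x))
((F*14)*(-44))/(N(-3) + 32*49) = ((38*14)*(-44))/((-1 + 4*(-3))/(2*(1 + 2*(-3))) + 32*49) = (532*(-44))/((-1 - 12)/(2*(1 - 6)) + 1568) = -23408/((½)*(-13)/(-5) + 1568) = -23408/((½)*(-⅕)*(-13) + 1568) = -23408/(13/10 + 1568) = -23408/15693/10 = -23408*10/15693 = -234080/15693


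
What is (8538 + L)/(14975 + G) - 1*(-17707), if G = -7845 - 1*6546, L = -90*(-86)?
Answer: 5178583/292 ≈ 17735.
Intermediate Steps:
L = 7740
G = -14391 (G = -7845 - 6546 = -14391)
(8538 + L)/(14975 + G) - 1*(-17707) = (8538 + 7740)/(14975 - 14391) - 1*(-17707) = 16278/584 + 17707 = 16278*(1/584) + 17707 = 8139/292 + 17707 = 5178583/292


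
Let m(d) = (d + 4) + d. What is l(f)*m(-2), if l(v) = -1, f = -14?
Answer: 0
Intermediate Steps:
m(d) = 4 + 2*d (m(d) = (4 + d) + d = 4 + 2*d)
l(f)*m(-2) = -(4 + 2*(-2)) = -(4 - 4) = -1*0 = 0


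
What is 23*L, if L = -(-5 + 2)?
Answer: 69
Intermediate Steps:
L = 3 (L = -1*(-3) = 3)
23*L = 23*3 = 69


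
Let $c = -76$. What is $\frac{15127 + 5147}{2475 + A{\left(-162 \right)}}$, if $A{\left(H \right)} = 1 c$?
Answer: $\frac{20274}{2399} \approx 8.451$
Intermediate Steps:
$A{\left(H \right)} = -76$ ($A{\left(H \right)} = 1 \left(-76\right) = -76$)
$\frac{15127 + 5147}{2475 + A{\left(-162 \right)}} = \frac{15127 + 5147}{2475 - 76} = \frac{20274}{2399}$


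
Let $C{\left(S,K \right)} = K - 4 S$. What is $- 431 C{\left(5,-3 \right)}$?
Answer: $9913$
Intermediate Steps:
$- 431 C{\left(5,-3 \right)} = - 431 \left(-3 - 20\right) = \left(-431\right) \left(-23\right) = 9913$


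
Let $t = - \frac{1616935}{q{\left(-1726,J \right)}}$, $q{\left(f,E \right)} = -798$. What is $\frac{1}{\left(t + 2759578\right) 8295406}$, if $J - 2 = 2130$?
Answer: $\frac{57}{1305791815102691} \approx 4.3652 \cdot 10^{-14}$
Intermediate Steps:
$J = 2132$ ($J = 2 + 2130 = 2132$)
$t = \frac{1616935}{798}$ ($t = - \frac{1616935}{-798} = \left(-1616935\right) \left(- \frac{1}{798}\right) = \frac{1616935}{798} \approx 2026.2$)
$\frac{1}{\left(t + 2759578\right) 8295406} = \frac{1}{\left(\frac{1616935}{798} + 2759578\right) 8295406} = \frac{1}{\frac{2203760179}{798}} \cdot \frac{1}{8295406} = \frac{798}{2203760179} \cdot \frac{1}{8295406} = \frac{57}{1305791815102691}$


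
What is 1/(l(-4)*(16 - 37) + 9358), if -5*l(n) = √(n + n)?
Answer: 116975/1094653814 - 105*I*√2/1094653814 ≈ 0.00010686 - 1.3565e-7*I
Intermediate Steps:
l(n) = -√2*√n/5 (l(n) = -√(n + n)/5 = -√2*√n/5)
1/(l(-4)*(16 - 37) + 9358) = 1/((-√2*√(-4)/5)*(16 - 37) + 9358) = 1/(-√2*2*I/5*(-21) + 9358) = 1/(-2*I*√2/5*(-21) + 9358) = 1/(42*I*√2/5 + 9358) = 1/(9358 + 42*I*√2/5)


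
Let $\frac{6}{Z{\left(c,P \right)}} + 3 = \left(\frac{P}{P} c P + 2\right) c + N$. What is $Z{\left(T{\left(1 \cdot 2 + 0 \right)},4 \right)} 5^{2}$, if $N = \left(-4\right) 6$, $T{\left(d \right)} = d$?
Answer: $- \frac{150}{7} \approx -21.429$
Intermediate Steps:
$N = -24$
$Z{\left(c,P \right)} = \frac{6}{-27 + c \left(2 + P c\right)}$ ($Z{\left(c,P \right)} = \frac{6}{-3 + \left(\left(\frac{P}{P} c P + 2\right) c - 24\right)} = \frac{6}{-3 + \left(\left(1 c P + 2\right) c - 24\right)} = \frac{6}{-3 + \left(\left(c P + 2\right) c - 24\right)} = \frac{6}{-3 + \left(\left(P c + 2\right) c - 24\right)} = \frac{6}{-3 + \left(\left(2 + P c\right) c - 24\right)} = \frac{6}{-3 + \left(c \left(2 + P c\right) - 24\right)} = \frac{6}{-3 + \left(-24 + c \left(2 + P c\right)\right)} = \frac{6}{-27 + c \left(2 + P c\right)}$)
$Z{\left(T{\left(1 \cdot 2 + 0 \right)},4 \right)} 5^{2} = \frac{6}{-27 + 2 \left(1 \cdot 2 + 0\right) + 4 \left(1 \cdot 2 + 0\right)^{2}} \cdot 5^{2} = \frac{6}{-27 + 2 \left(2 + 0\right) + 4 \left(2 + 0\right)^{2}} \cdot 25 = \frac{6}{-27 + 2 \cdot 2 + 4 \cdot 2^{2}} \cdot 25 = \frac{6}{-27 + 4 + 4 \cdot 4} \cdot 25 = \frac{6}{-27 + 4 + 16} \cdot 25 = \frac{6}{-7} \cdot 25 = 6 \left(- \frac{1}{7}\right) 25 = \left(- \frac{6}{7}\right) 25 = - \frac{150}{7}$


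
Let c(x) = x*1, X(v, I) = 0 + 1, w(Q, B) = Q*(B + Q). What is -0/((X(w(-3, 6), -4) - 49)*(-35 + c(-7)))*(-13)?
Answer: 0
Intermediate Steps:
X(v, I) = 1
c(x) = x
-0/((X(w(-3, 6), -4) - 49)*(-35 + c(-7)))*(-13) = -0/((1 - 49)*(-35 - 7))*(-13) = -0/((-48*(-42)))*(-13) = -0/2016*(-13) = -5*0*(-13) = 0*(-13) = 0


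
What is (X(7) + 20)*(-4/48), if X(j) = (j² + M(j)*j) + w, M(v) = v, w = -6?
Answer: -28/3 ≈ -9.3333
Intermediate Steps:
X(j) = -6 + 2*j² (X(j) = (j² + j*j) - 6 = (j² + j²) - 6 = 2*j² - 6 = -6 + 2*j²)
(X(7) + 20)*(-4/48) = ((-6 + 2*7²) + 20)*(-4/48) = ((-6 + 2*49) + 20)*(-4*1/48) = ((-6 + 98) + 20)*(-1/12) = (92 + 20)*(-1/12) = 112*(-1/12) = -28/3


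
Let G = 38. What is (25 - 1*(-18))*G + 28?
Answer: 1662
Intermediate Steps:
(25 - 1*(-18))*G + 28 = (25 - 1*(-18))*38 + 28 = (25 + 18)*38 + 28 = 43*38 + 28 = 1634 + 28 = 1662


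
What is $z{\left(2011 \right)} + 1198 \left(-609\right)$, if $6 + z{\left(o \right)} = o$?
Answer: $-727577$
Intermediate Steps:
$z{\left(o \right)} = -6 + o$
$z{\left(2011 \right)} + 1198 \left(-609\right) = \left(-6 + 2011\right) + 1198 \left(-609\right) = 2005 - 729582 = -727577$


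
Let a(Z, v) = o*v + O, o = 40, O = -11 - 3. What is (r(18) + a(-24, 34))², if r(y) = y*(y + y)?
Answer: 3976036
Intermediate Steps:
r(y) = 2*y² (r(y) = y*(2*y) = 2*y²)
O = -14
a(Z, v) = -14 + 40*v (a(Z, v) = 40*v - 14 = -14 + 40*v)
(r(18) + a(-24, 34))² = (2*18² + (-14 + 40*34))² = (2*324 + (-14 + 1360))² = (648 + 1346)² = 1994² = 3976036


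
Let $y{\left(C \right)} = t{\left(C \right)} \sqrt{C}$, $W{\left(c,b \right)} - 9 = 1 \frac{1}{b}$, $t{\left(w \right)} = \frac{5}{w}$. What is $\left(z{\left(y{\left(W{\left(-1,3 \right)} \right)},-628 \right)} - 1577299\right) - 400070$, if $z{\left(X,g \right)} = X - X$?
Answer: $-1977369$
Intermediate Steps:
$W{\left(c,b \right)} = 9 + \frac{1}{b}$ ($W{\left(c,b \right)} = 9 + 1 \frac{1}{b} = 9 + \frac{1}{b}$)
$y{\left(C \right)} = \frac{5}{\sqrt{C}}$ ($y{\left(C \right)} = \frac{5}{C} \sqrt{C} = \frac{5}{\sqrt{C}}$)
$z{\left(X,g \right)} = 0$
$\left(z{\left(y{\left(W{\left(-1,3 \right)} \right)},-628 \right)} - 1577299\right) - 400070 = \left(0 - 1577299\right) - 400070 = -1577299 - 400070 = -1977369$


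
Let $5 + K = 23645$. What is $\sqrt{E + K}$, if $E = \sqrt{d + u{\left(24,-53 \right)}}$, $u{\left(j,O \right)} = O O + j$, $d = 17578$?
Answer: $\sqrt{23640 + \sqrt{20411}} \approx 154.22$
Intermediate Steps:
$u{\left(j,O \right)} = j + O^{2}$ ($u{\left(j,O \right)} = O^{2} + j = j + O^{2}$)
$K = 23640$ ($K = -5 + 23645 = 23640$)
$E = \sqrt{20411}$ ($E = \sqrt{17578 + \left(24 + \left(-53\right)^{2}\right)} = \sqrt{17578 + \left(24 + 2809\right)} = \sqrt{17578 + 2833} = \sqrt{20411} \approx 142.87$)
$\sqrt{E + K} = \sqrt{\sqrt{20411} + 23640} = \sqrt{23640 + \sqrt{20411}}$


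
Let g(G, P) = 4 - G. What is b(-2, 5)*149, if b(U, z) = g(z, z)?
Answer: -149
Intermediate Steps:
b(U, z) = 4 - z
b(-2, 5)*149 = (4 - 1*5)*149 = (4 - 5)*149 = -1*149 = -149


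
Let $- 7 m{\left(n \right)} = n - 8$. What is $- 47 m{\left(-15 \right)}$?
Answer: $- \frac{1081}{7} \approx -154.43$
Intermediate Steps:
$m{\left(n \right)} = \frac{8}{7} - \frac{n}{7}$ ($m{\left(n \right)} = - \frac{n - 8}{7} = - \frac{-8 + n}{7} = \frac{8}{7} - \frac{n}{7}$)
$- 47 m{\left(-15 \right)} = - 47 \left(\frac{8}{7} - - \frac{15}{7}\right) = - 47 \left(\frac{8}{7} + \frac{15}{7}\right) = \left(-47\right) \frac{23}{7} = - \frac{1081}{7}$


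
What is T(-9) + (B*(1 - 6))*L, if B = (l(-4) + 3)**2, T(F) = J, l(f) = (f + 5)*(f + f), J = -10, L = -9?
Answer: 1115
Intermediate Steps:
l(f) = 2*f*(5 + f) (l(f) = (5 + f)*(2*f) = 2*f*(5 + f))
T(F) = -10
B = 25 (B = (2*(-4)*(5 - 4) + 3)**2 = (2*(-4)*1 + 3)**2 = (-8 + 3)**2 = (-5)**2 = 25)
T(-9) + (B*(1 - 6))*L = -10 + (25*(1 - 6))*(-9) = -10 + (25*(-5))*(-9) = -10 - 125*(-9) = -10 + 1125 = 1115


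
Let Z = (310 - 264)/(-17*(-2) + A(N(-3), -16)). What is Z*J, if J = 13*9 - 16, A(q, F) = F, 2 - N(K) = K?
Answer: 2323/9 ≈ 258.11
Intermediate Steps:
N(K) = 2 - K
J = 101 (J = 117 - 16 = 101)
Z = 23/9 (Z = (310 - 264)/(-17*(-2) - 16) = 46/(34 - 16) = 46/18 = 46*(1/18) = 23/9 ≈ 2.5556)
Z*J = (23/9)*101 = 2323/9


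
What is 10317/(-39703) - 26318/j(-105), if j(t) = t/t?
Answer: -1044913871/39703 ≈ -26318.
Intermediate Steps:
j(t) = 1
10317/(-39703) - 26318/j(-105) = 10317/(-39703) - 26318/1 = 10317*(-1/39703) - 26318*1 = -10317/39703 - 26318 = -1044913871/39703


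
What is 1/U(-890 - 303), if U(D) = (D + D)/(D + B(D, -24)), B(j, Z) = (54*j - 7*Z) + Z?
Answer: 65471/2386 ≈ 27.440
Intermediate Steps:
B(j, Z) = -6*Z + 54*j (B(j, Z) = (-7*Z + 54*j) + Z = -6*Z + 54*j)
U(D) = 2*D/(144 + 55*D) (U(D) = (D + D)/(D + (-6*(-24) + 54*D)) = (2*D)/(D + (144 + 54*D)) = (2*D)/(144 + 55*D) = 2*D/(144 + 55*D))
1/U(-890 - 303) = 1/(2*(-890 - 303)/(144 + 55*(-890 - 303))) = 1/(2*(-1193)/(144 + 55*(-1193))) = 1/(2*(-1193)/(144 - 65615)) = 1/(2*(-1193)/(-65471)) = 1/(2*(-1193)*(-1/65471)) = 1/(2386/65471) = 65471/2386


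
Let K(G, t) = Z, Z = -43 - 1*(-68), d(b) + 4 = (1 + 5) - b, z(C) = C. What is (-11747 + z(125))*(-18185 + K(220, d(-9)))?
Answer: 211055520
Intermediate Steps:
d(b) = 2 - b (d(b) = -4 + ((1 + 5) - b) = -4 + (6 - b) = 2 - b)
Z = 25 (Z = -43 + 68 = 25)
K(G, t) = 25
(-11747 + z(125))*(-18185 + K(220, d(-9))) = (-11747 + 125)*(-18185 + 25) = -11622*(-18160) = 211055520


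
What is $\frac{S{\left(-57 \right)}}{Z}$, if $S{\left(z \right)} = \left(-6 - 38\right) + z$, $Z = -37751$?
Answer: $\frac{101}{37751} \approx 0.0026754$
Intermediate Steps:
$S{\left(z \right)} = -44 + z$
$\frac{S{\left(-57 \right)}}{Z} = \frac{-44 - 57}{-37751} = \left(-101\right) \left(- \frac{1}{37751}\right) = \frac{101}{37751}$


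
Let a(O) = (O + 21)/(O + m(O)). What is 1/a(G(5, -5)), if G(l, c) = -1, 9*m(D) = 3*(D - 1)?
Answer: -1/12 ≈ -0.083333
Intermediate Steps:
m(D) = -1/3 + D/3 (m(D) = (3*(D - 1))/9 = (3*(-1 + D))/9 = (-3 + 3*D)/9 = -1/3 + D/3)
a(O) = (21 + O)/(-1/3 + 4*O/3) (a(O) = (O + 21)/(O + (-1/3 + O/3)) = (21 + O)/(-1/3 + 4*O/3))
1/a(G(5, -5)) = 1/(3*(21 - 1)/(-1 + 4*(-1))) = 1/(3*20/(-1 - 4)) = 1/(3*20/(-5)) = 1/(3*(-1/5)*20) = 1/(-12) = -1/12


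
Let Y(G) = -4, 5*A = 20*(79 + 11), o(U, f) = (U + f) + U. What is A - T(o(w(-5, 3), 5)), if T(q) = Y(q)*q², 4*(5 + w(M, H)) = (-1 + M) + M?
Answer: 801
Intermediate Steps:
w(M, H) = -21/4 + M/2 (w(M, H) = -5 + ((-1 + M) + M)/4 = -5 + (-1 + 2*M)/4 = -5 + (-¼ + M/2) = -21/4 + M/2)
o(U, f) = f + 2*U
A = 360 (A = (20*(79 + 11))/5 = (20*90)/5 = (⅕)*1800 = 360)
T(q) = -4*q²
A - T(o(w(-5, 3), 5)) = 360 - (-4)*(5 + 2*(-21/4 + (½)*(-5)))² = 360 - (-4)*(5 + 2*(-21/4 - 5/2))² = 360 - (-4)*(5 + 2*(-31/4))² = 360 - (-4)*(5 - 31/2)² = 360 - (-4)*(-21/2)² = 360 - (-4)*441/4 = 360 - 1*(-441) = 360 + 441 = 801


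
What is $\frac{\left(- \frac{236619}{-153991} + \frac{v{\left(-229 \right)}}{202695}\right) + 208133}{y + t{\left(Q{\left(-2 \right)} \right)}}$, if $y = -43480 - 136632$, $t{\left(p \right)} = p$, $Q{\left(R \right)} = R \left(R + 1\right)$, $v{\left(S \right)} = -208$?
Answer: $- \frac{3248273040391081}{2810905243365975} \approx -1.1556$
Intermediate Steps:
$Q{\left(R \right)} = R \left(1 + R\right)$
$y = -180112$ ($y = -43480 - 136632 = -180112$)
$\frac{\left(- \frac{236619}{-153991} + \frac{v{\left(-229 \right)}}{202695}\right) + 208133}{y + t{\left(Q{\left(-2 \right)} \right)}} = \frac{\left(- \frac{236619}{-153991} - \frac{208}{202695}\right) + 208133}{-180112 - 2 \left(1 - 2\right)} = \frac{\left(\left(-236619\right) \left(- \frac{1}{153991}\right) - \frac{208}{202695}\right) + 208133}{-180112 - -2} = \frac{\left(\frac{236619}{153991} - \frac{208}{202695}\right) + 208133}{-180112 + 2} = \frac{\frac{47929458077}{31213205745} + 208133}{-180110} = \frac{6496546080782162}{31213205745} \left(- \frac{1}{180110}\right) = - \frac{3248273040391081}{2810905243365975}$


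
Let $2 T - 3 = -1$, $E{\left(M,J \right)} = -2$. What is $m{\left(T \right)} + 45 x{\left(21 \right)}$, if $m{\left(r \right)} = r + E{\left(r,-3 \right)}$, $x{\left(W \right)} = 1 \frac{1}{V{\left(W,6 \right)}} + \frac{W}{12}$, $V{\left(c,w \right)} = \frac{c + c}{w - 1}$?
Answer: $\frac{2327}{28} \approx 83.107$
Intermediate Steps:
$V{\left(c,w \right)} = \frac{2 c}{-1 + w}$
$T = 1$ ($T = \frac{3}{2} + \frac{1}{2} \left(-1\right) = \frac{3}{2} - \frac{1}{2} = 1$)
$x{\left(W \right)} = \frac{W}{12} + \frac{5}{2 W}$ ($x{\left(W \right)} = 1 \frac{1}{2 W \frac{1}{-1 + 6}} + \frac{W}{12} = 1 \frac{1}{2 W \frac{1}{5}} + W \frac{1}{12} = 1 \frac{1}{2 W \frac{1}{5}} + \frac{W}{12} = 1 \frac{1}{\frac{2}{5} W} + \frac{W}{12} = 1 \frac{5}{2 W} + \frac{W}{12} = \frac{5}{2 W} + \frac{W}{12} = \frac{W}{12} + \frac{5}{2 W}$)
$m{\left(r \right)} = -2 + r$ ($m{\left(r \right)} = r - 2 = -2 + r$)
$m{\left(T \right)} + 45 x{\left(21 \right)} = \left(-2 + 1\right) + 45 \frac{30 + 21^{2}}{12 \cdot 21} = -1 + 45 \cdot \frac{1}{12} \cdot \frac{1}{21} \left(30 + 441\right) = -1 + 45 \cdot \frac{1}{12} \cdot \frac{1}{21} \cdot 471 = -1 + 45 \cdot \frac{157}{84} = -1 + \frac{2355}{28} = \frac{2327}{28}$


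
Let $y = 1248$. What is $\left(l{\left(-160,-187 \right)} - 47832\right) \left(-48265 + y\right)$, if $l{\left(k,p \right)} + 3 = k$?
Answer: $2256580915$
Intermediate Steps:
$l{\left(k,p \right)} = -3 + k$
$\left(l{\left(-160,-187 \right)} - 47832\right) \left(-48265 + y\right) = \left(\left(-3 - 160\right) - 47832\right) \left(-48265 + 1248\right) = \left(-163 - 47832\right) \left(-47017\right) = \left(-47995\right) \left(-47017\right) = 2256580915$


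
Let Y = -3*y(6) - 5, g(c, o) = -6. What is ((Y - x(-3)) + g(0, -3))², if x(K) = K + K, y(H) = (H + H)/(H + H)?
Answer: 64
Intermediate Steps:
y(H) = 1 (y(H) = (2*H)/((2*H)) = (2*H)*(1/(2*H)) = 1)
x(K) = 2*K
Y = -8 (Y = -3*1 - 5 = -3 - 5 = -8)
((Y - x(-3)) + g(0, -3))² = ((-8 - 2*(-3)) - 6)² = ((-8 - 1*(-6)) - 6)² = ((-8 + 6) - 6)² = (-2 - 6)² = (-8)² = 64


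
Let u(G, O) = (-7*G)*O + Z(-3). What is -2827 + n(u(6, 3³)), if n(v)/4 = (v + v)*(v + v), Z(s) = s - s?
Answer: 20572469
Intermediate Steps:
Z(s) = 0
u(G, O) = -7*G*O (u(G, O) = (-7*G)*O + 0 = -7*G*O + 0 = -7*G*O)
n(v) = 16*v² (n(v) = 4*((v + v)*(v + v)) = 4*((2*v)*(2*v)) = 4*(4*v²) = 16*v²)
-2827 + n(u(6, 3³)) = -2827 + 16*(-7*6*3³)² = -2827 + 16*(-7*6*27)² = -2827 + 16*(-1134)² = -2827 + 16*1285956 = -2827 + 20575296 = 20572469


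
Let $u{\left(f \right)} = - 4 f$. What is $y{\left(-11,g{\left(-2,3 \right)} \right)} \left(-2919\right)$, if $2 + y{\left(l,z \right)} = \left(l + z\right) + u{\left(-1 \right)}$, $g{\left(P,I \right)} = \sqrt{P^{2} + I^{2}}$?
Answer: $26271 - 2919 \sqrt{13} \approx 15746.0$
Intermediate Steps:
$g{\left(P,I \right)} = \sqrt{I^{2} + P^{2}}$
$y{\left(l,z \right)} = 2 + l + z$ ($y{\left(l,z \right)} = -2 - \left(-4 - l - z\right) = -2 + \left(\left(l + z\right) + 4\right) = -2 + \left(4 + l + z\right) = 2 + l + z$)
$y{\left(-11,g{\left(-2,3 \right)} \right)} \left(-2919\right) = \left(2 - 11 + \sqrt{3^{2} + \left(-2\right)^{2}}\right) \left(-2919\right) = \left(2 - 11 + \sqrt{9 + 4}\right) \left(-2919\right) = \left(2 - 11 + \sqrt{13}\right) \left(-2919\right) = \left(-9 + \sqrt{13}\right) \left(-2919\right) = 26271 - 2919 \sqrt{13}$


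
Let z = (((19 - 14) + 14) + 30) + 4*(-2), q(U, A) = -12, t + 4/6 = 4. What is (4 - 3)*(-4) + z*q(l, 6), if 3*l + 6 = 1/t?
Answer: -496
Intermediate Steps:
t = 10/3 (t = -⅔ + 4 = 10/3 ≈ 3.3333)
l = -19/10 (l = -2 + 1/(3*(10/3)) = -2 + (⅓)*(3/10) = -2 + ⅒ = -19/10 ≈ -1.9000)
z = 41 (z = ((5 + 14) + 30) - 8 = (19 + 30) - 8 = 49 - 8 = 41)
(4 - 3)*(-4) + z*q(l, 6) = (4 - 3)*(-4) + 41*(-12) = 1*(-4) - 492 = -4 - 492 = -496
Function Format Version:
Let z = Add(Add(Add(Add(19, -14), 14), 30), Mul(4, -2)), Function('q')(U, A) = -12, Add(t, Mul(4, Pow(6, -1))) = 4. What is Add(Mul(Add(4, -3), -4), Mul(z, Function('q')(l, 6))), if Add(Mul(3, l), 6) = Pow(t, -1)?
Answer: -496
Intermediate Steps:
t = Rational(10, 3) (t = Add(Rational(-2, 3), 4) = Rational(10, 3) ≈ 3.3333)
l = Rational(-19, 10) (l = Add(-2, Mul(Rational(1, 3), Pow(Rational(10, 3), -1))) = Add(-2, Mul(Rational(1, 3), Rational(3, 10))) = Add(-2, Rational(1, 10)) = Rational(-19, 10) ≈ -1.9000)
z = 41 (z = Add(Add(Add(5, 14), 30), -8) = Add(Add(19, 30), -8) = Add(49, -8) = 41)
Add(Mul(Add(4, -3), -4), Mul(z, Function('q')(l, 6))) = Add(Mul(Add(4, -3), -4), Mul(41, -12)) = Add(Mul(1, -4), -492) = Add(-4, -492) = -496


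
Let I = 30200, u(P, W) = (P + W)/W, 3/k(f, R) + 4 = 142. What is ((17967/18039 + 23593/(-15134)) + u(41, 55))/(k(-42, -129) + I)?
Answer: 845510881/21593191609605 ≈ 3.9156e-5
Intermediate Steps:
k(f, R) = 1/46 (k(f, R) = 3/(-4 + 142) = 3/138 = 3*(1/138) = 1/46)
u(P, W) = (P + W)/W
((17967/18039 + 23593/(-15134)) + u(41, 55))/(k(-42, -129) + I) = ((17967/18039 + 23593/(-15134)) + (41 + 55)/55)/(1/46 + 30200) = ((17967*(1/18039) + 23593*(-1/15134)) + (1/55)*96)/(1389201/46) = ((5989/6013 - 23593/15134) + 96/55)*(46/1389201) = (-7318169/13000106 + 96/55)*(46/1389201) = (845510881/715005830)*(46/1389201) = 845510881/21593191609605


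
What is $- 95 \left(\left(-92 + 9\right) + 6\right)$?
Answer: $7315$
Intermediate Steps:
$- 95 \left(\left(-92 + 9\right) + 6\right) = - 95 \left(-83 + 6\right) = \left(-95\right) \left(-77\right) = 7315$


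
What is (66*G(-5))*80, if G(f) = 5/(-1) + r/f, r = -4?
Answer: -22176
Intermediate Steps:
G(f) = -5 - 4/f (G(f) = 5/(-1) - 4/f = 5*(-1) - 4/f = -5 - 4/f)
(66*G(-5))*80 = (66*(-5 - 4/(-5)))*80 = (66*(-5 - 4*(-1/5)))*80 = (66*(-5 + 4/5))*80 = (66*(-21/5))*80 = -1386/5*80 = -22176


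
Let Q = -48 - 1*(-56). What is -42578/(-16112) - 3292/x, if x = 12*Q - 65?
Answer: -25860393/249736 ≈ -103.55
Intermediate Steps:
Q = 8 (Q = -48 + 56 = 8)
x = 31 (x = 12*8 - 65 = 96 - 65 = 31)
-42578/(-16112) - 3292/x = -42578/(-16112) - 3292/31 = -42578*(-1/16112) - 3292*1/31 = 21289/8056 - 3292/31 = -25860393/249736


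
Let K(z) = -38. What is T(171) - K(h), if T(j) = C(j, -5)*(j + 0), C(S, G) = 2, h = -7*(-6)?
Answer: 380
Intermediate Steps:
h = 42
T(j) = 2*j (T(j) = 2*(j + 0) = 2*j)
T(171) - K(h) = 2*171 - 1*(-38) = 342 + 38 = 380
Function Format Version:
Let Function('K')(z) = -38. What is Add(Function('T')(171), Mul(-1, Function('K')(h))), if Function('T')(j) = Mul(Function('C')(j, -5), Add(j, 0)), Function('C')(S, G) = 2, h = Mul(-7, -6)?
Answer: 380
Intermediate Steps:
h = 42
Function('T')(j) = Mul(2, j) (Function('T')(j) = Mul(2, Add(j, 0)) = Mul(2, j))
Add(Function('T')(171), Mul(-1, Function('K')(h))) = Add(Mul(2, 171), Mul(-1, -38)) = Add(342, 38) = 380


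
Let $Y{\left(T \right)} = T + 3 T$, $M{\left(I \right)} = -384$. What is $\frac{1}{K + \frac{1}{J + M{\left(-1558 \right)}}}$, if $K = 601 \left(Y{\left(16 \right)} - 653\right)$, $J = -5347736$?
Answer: $- \frac{5348120}{1893175650681} \approx -2.8249 \cdot 10^{-6}$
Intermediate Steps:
$Y{\left(T \right)} = 4 T$
$K = -353989$ ($K = 601 \left(4 \cdot 16 - 653\right) = 601 \left(64 - 653\right) = 601 \left(-589\right) = -353989$)
$\frac{1}{K + \frac{1}{J + M{\left(-1558 \right)}}} = \frac{1}{-353989 + \frac{1}{-5347736 - 384}} = \frac{1}{-353989 + \frac{1}{-5348120}} = \frac{1}{-353989 - \frac{1}{5348120}} = \frac{1}{- \frac{1893175650681}{5348120}} = - \frac{5348120}{1893175650681}$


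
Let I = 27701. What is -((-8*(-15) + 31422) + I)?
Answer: -59243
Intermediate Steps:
-((-8*(-15) + 31422) + I) = -((-8*(-15) + 31422) + 27701) = -((120 + 31422) + 27701) = -(31542 + 27701) = -1*59243 = -59243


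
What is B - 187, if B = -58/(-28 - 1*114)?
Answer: -13248/71 ≈ -186.59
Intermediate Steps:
B = 29/71 (B = -58/(-28 - 114) = -58/(-142) = -58*(-1/142) = 29/71 ≈ 0.40845)
B - 187 = 29/71 - 187 = -13248/71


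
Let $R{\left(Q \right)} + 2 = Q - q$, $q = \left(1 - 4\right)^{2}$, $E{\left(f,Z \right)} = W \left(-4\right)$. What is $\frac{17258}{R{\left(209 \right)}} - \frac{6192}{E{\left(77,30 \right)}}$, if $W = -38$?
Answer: $\frac{87325}{1881} \approx 46.425$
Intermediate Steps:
$E{\left(f,Z \right)} = 152$ ($E{\left(f,Z \right)} = \left(-38\right) \left(-4\right) = 152$)
$q = 9$ ($q = \left(-3\right)^{2} = 9$)
$R{\left(Q \right)} = -11 + Q$ ($R{\left(Q \right)} = -2 + \left(Q - 9\right) = -2 + \left(-9 + Q\right) = -11 + Q$)
$\frac{17258}{R{\left(209 \right)}} - \frac{6192}{E{\left(77,30 \right)}} = \frac{17258}{-11 + 209} - \frac{6192}{152} = \frac{17258}{198} - \frac{774}{19} = 17258 \cdot \frac{1}{198} - \frac{774}{19} = \frac{8629}{99} - \frac{774}{19} = \frac{87325}{1881}$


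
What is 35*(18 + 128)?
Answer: 5110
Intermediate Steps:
35*(18 + 128) = 35*146 = 5110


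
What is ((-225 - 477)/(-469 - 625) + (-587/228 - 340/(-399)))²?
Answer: 890205459049/762149952144 ≈ 1.1680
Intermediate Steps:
((-225 - 477)/(-469 - 625) + (-587/228 - 340/(-399)))² = (-702/(-1094) + (-587*1/228 - 340*(-1/399)))² = (-702*(-1/1094) + (-587/228 + 340/399))² = (351/547 - 2749/1596)² = (-943507/873012)² = 890205459049/762149952144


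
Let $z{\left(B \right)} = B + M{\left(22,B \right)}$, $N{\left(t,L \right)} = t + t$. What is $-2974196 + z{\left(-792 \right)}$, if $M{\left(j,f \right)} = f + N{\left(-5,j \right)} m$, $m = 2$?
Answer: $-2975800$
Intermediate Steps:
$N{\left(t,L \right)} = 2 t$
$M{\left(j,f \right)} = -20 + f$ ($M{\left(j,f \right)} = f + 2 \left(-5\right) 2 = f - 20 = -20 + f$)
$z{\left(B \right)} = -20 + 2 B$ ($z{\left(B \right)} = B + \left(-20 + B\right) = -20 + 2 B$)
$-2974196 + z{\left(-792 \right)} = -2974196 + \left(-20 + 2 \left(-792\right)\right) = -2974196 - 1604 = -2975800$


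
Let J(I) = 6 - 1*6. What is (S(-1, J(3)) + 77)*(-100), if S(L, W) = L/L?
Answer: -7800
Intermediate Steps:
J(I) = 0 (J(I) = 6 - 6 = 0)
S(L, W) = 1
(S(-1, J(3)) + 77)*(-100) = (1 + 77)*(-100) = 78*(-100) = -7800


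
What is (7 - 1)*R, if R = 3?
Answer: 18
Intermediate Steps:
(7 - 1)*R = (7 - 1)*3 = 6*3 = 18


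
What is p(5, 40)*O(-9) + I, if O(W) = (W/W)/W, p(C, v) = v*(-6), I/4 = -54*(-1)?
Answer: 728/3 ≈ 242.67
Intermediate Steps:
I = 216 (I = 4*(-54*(-1)) = 4*54 = 216)
p(C, v) = -6*v
O(W) = 1/W
p(5, 40)*O(-9) + I = -6*40/(-9) + 216 = -240*(-1/9) + 216 = 80/3 + 216 = 728/3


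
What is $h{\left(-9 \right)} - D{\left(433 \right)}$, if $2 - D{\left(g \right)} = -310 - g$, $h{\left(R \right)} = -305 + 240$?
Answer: $-810$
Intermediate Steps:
$h{\left(R \right)} = -65$
$D{\left(g \right)} = 312 + g$ ($D{\left(g \right)} = 2 - \left(-310 - g\right) = 2 + \left(310 + g\right) = 312 + g$)
$h{\left(-9 \right)} - D{\left(433 \right)} = -65 - \left(312 + 433\right) = -65 - 745 = -810$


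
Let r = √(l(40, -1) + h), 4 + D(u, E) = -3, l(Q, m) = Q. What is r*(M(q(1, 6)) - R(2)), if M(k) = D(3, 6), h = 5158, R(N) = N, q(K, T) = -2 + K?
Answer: -9*√5198 ≈ -648.87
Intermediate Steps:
D(u, E) = -7 (D(u, E) = -4 - 3 = -7)
M(k) = -7
r = √5198 (r = √(40 + 5158) = √5198 ≈ 72.097)
r*(M(q(1, 6)) - R(2)) = √5198*(-7 - 1*2) = √5198*(-7 - 2) = √5198*(-9) = -9*√5198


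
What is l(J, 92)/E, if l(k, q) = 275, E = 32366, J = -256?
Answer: 275/32366 ≈ 0.0084966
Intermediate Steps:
l(J, 92)/E = 275/32366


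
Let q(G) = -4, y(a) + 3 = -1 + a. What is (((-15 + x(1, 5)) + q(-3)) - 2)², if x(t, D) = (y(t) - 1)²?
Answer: 25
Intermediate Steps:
y(a) = -4 + a (y(a) = -3 + (-1 + a) = -4 + a)
x(t, D) = (-5 + t)² (x(t, D) = ((-4 + t) - 1)² = (-5 + t)²)
(((-15 + x(1, 5)) + q(-3)) - 2)² = (((-15 + (-5 + 1)²) - 4) - 2)² = (((-15 + (-4)²) - 4) - 2)² = (((-15 + 16) - 4) - 2)² = ((1 - 4) - 2)² = (-3 - 2)² = (-5)² = 25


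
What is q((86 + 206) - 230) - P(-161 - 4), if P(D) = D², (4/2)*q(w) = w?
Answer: -27194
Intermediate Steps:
q(w) = w/2
q((86 + 206) - 230) - P(-161 - 4) = ((86 + 206) - 230)/2 - (-161 - 4)² = (292 - 230)/2 - 1*(-165)² = (½)*62 - 1*27225 = 31 - 27225 = -27194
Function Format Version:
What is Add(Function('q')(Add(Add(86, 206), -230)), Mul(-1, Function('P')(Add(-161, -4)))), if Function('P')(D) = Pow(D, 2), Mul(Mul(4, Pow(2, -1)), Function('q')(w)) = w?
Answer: -27194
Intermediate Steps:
Function('q')(w) = Mul(Rational(1, 2), w)
Add(Function('q')(Add(Add(86, 206), -230)), Mul(-1, Function('P')(Add(-161, -4)))) = Add(Mul(Rational(1, 2), Add(Add(86, 206), -230)), Mul(-1, Pow(Add(-161, -4), 2))) = Add(Mul(Rational(1, 2), Add(292, -230)), Mul(-1, Pow(-165, 2))) = Add(Mul(Rational(1, 2), 62), Mul(-1, 27225)) = Add(31, -27225) = -27194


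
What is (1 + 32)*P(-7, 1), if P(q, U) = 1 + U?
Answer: 66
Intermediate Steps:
(1 + 32)*P(-7, 1) = (1 + 32)*(1 + 1) = 33*2 = 66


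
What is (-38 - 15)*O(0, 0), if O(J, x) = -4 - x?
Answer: 212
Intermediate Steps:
(-38 - 15)*O(0, 0) = (-38 - 15)*(-4 - 1*0) = -53*(-4 + 0) = -53*(-4) = 212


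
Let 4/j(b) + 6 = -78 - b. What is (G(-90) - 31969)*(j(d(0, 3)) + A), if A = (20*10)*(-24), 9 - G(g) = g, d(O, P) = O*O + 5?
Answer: 13614991480/89 ≈ 1.5298e+8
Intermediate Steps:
d(O, P) = 5 + O² (d(O, P) = O² + 5 = 5 + O²)
G(g) = 9 - g
A = -4800 (A = 200*(-24) = -4800)
j(b) = 4/(-84 - b) (j(b) = 4/(-6 + (-78 - b)) = 4/(-84 - b))
(G(-90) - 31969)*(j(d(0, 3)) + A) = ((9 - 1*(-90)) - 31969)*(-4/(84 + (5 + 0²)) - 4800) = ((9 + 90) - 31969)*(-4/(84 + (5 + 0)) - 4800) = (99 - 31969)*(-4/(84 + 5) - 4800) = -31870*(-4/89 - 4800) = -31870*(-427204/89) = 13614991480/89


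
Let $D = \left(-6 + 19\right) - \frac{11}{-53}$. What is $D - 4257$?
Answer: $- \frac{224921}{53} \approx -4243.8$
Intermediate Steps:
$D = \frac{700}{53}$ ($D = 13 - - \frac{11}{53} = 13 + \frac{11}{53} = \frac{700}{53} \approx 13.208$)
$D - 4257 = \frac{700}{53} - 4257 = - \frac{224921}{53}$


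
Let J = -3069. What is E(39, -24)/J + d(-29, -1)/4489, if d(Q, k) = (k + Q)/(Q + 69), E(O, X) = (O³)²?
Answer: -7020284775747/6122996 ≈ -1.1465e+6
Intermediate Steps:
E(O, X) = O⁶
d(Q, k) = (Q + k)/(69 + Q)
E(39, -24)/J + d(-29, -1)/4489 = 39⁶/(-3069) + ((-29 - 1)/(69 - 29))/4489 = 3518743761*(-1/3069) + (-30/40)*(1/4489) = -390971529/341 + ((1/40)*(-30))*(1/4489) = -390971529/341 - ¾*1/4489 = -390971529/341 - 3/17956 = -7020284775747/6122996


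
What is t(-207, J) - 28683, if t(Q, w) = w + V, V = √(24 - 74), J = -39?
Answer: -28722 + 5*I*√2 ≈ -28722.0 + 7.0711*I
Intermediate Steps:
V = 5*I*√2 (V = √(-50) = 5*I*√2 ≈ 7.0711*I)
t(Q, w) = w + 5*I*√2
t(-207, J) - 28683 = (-39 + 5*I*√2) - 28683 = -28722 + 5*I*√2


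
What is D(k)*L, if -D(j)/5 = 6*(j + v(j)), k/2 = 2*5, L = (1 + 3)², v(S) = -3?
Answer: -8160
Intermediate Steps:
L = 16 (L = 4² = 16)
k = 20 (k = 2*(2*5) = 2*10 = 20)
D(j) = 90 - 30*j (D(j) = -30*(j - 3) = -30*(-3 + j) = -5*(-18 + 6*j) = 90 - 30*j)
D(k)*L = (90 - 30*20)*16 = (90 - 600)*16 = -510*16 = -8160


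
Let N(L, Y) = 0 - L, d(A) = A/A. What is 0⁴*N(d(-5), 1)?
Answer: 0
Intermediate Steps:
d(A) = 1
N(L, Y) = -L
0⁴*N(d(-5), 1) = 0⁴*(-1*1) = 0*(-1) = 0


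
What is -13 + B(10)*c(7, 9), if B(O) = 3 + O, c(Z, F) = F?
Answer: 104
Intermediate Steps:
-13 + B(10)*c(7, 9) = -13 + (3 + 10)*9 = -13 + 13*9 = -13 + 117 = 104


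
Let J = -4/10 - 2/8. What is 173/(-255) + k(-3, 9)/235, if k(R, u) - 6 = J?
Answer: -157163/239700 ≈ -0.65567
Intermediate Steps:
J = -13/20 (J = -4*⅒ - 2*⅛ = -⅖ - ¼ = -13/20 ≈ -0.65000)
k(R, u) = 107/20 (k(R, u) = 6 - 13/20 = 107/20)
173/(-255) + k(-3, 9)/235 = 173/(-255) + (107/20)/235 = 173*(-1/255) + (107/20)*(1/235) = -173/255 + 107/4700 = -157163/239700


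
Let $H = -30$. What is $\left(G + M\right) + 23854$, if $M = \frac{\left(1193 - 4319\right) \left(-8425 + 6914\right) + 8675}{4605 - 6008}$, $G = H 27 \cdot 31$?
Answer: $- \frac{6494229}{1403} \approx -4628.8$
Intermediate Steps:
$G = -25110$ ($G = \left(-30\right) 27 \cdot 31 = \left(-810\right) 31 = -25110$)
$M = - \frac{4732061}{1403}$ ($M = \frac{\left(-3126\right) \left(-1511\right) + 8675}{-1403} = \left(4723386 + 8675\right) \left(- \frac{1}{1403}\right) = 4732061 \left(- \frac{1}{1403}\right) = - \frac{4732061}{1403} \approx -3372.8$)
$\left(G + M\right) + 23854 = \left(-25110 - \frac{4732061}{1403}\right) + 23854 = - \frac{39961391}{1403} + 23854 = - \frac{6494229}{1403}$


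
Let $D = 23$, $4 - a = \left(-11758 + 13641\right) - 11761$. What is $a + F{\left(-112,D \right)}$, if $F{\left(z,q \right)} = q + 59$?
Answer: $9964$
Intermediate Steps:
$a = 9882$ ($a = 4 - \left(\left(-11758 + 13641\right) - 11761\right) = 4 - \left(1883 - 11761\right) = 4 - -9878 = 4 + 9878 = 9882$)
$F{\left(z,q \right)} = 59 + q$
$a + F{\left(-112,D \right)} = 9882 + \left(59 + 23\right) = 9882 + 82 = 9964$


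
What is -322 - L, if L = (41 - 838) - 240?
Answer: 715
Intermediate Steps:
L = -1037 (L = -797 - 240 = -1037)
-322 - L = -322 - 1*(-1037) = -322 + 1037 = 715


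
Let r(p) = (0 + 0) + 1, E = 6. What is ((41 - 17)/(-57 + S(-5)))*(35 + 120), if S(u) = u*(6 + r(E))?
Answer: -930/23 ≈ -40.435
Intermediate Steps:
r(p) = 1 (r(p) = 0 + 1 = 1)
S(u) = 7*u (S(u) = u*(6 + 1) = u*7 = 7*u)
((41 - 17)/(-57 + S(-5)))*(35 + 120) = ((41 - 17)/(-57 + 7*(-5)))*(35 + 120) = (24/(-57 - 35))*155 = (24/(-92))*155 = (24*(-1/92))*155 = -6/23*155 = -930/23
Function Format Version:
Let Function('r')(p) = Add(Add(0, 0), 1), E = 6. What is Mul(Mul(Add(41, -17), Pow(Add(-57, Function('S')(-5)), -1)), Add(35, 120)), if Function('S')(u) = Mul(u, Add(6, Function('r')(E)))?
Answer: Rational(-930, 23) ≈ -40.435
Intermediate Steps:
Function('r')(p) = 1 (Function('r')(p) = Add(0, 1) = 1)
Function('S')(u) = Mul(7, u) (Function('S')(u) = Mul(u, Add(6, 1)) = Mul(u, 7) = Mul(7, u))
Mul(Mul(Add(41, -17), Pow(Add(-57, Function('S')(-5)), -1)), Add(35, 120)) = Mul(Mul(Add(41, -17), Pow(Add(-57, Mul(7, -5)), -1)), Add(35, 120)) = Mul(Mul(24, Pow(Add(-57, -35), -1)), 155) = Mul(Mul(24, Pow(-92, -1)), 155) = Mul(Mul(24, Rational(-1, 92)), 155) = Mul(Rational(-6, 23), 155) = Rational(-930, 23)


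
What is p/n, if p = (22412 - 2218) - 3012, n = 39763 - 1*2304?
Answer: 17182/37459 ≈ 0.45869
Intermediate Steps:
n = 37459 (n = 39763 - 2304 = 37459)
p = 17182 (p = 20194 - 3012 = 17182)
p/n = 17182/37459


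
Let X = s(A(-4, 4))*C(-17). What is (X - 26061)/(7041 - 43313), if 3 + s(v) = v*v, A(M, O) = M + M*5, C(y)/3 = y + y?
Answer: 84507/36272 ≈ 2.3298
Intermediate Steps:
C(y) = 6*y (C(y) = 3*(y + y) = 3*(2*y) = 6*y)
A(M, O) = 6*M (A(M, O) = M + 5*M = 6*M)
s(v) = -3 + v² (s(v) = -3 + v*v = -3 + v²)
X = -58446 (X = (-3 + (6*(-4))²)*(6*(-17)) = (-3 + (-24)²)*(-102) = (-3 + 576)*(-102) = 573*(-102) = -58446)
(X - 26061)/(7041 - 43313) = (-58446 - 26061)/(7041 - 43313) = -84507/(-36272) = -84507*(-1/36272) = 84507/36272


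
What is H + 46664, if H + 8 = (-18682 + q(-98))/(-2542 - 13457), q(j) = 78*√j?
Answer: 746468026/15999 - 182*I*√2/5333 ≈ 46657.0 - 0.048263*I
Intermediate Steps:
H = -109310/15999 - 182*I*√2/5333 (H = -8 + (-18682 + 78*√(-98))/(-2542 - 13457) = -8 + (-18682 + 78*(7*I*√2))/(-15999) = -8 + (-18682 + 546*I*√2)*(-1/15999) = -8 + (18682/15999 - 182*I*√2/5333) = -109310/15999 - 182*I*√2/5333 ≈ -6.8323 - 0.048263*I)
H + 46664 = (-109310/15999 - 182*I*√2/5333) + 46664 = 746468026/15999 - 182*I*√2/5333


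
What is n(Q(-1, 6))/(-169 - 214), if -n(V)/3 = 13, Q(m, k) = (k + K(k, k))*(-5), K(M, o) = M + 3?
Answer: 39/383 ≈ 0.10183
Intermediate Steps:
K(M, o) = 3 + M
Q(m, k) = -15 - 10*k (Q(m, k) = (k + (3 + k))*(-5) = (3 + 2*k)*(-5) = -15 - 10*k)
n(V) = -39 (n(V) = -3*13 = -39)
n(Q(-1, 6))/(-169 - 214) = -39/(-169 - 214) = -39/(-383) = -1/383*(-39) = 39/383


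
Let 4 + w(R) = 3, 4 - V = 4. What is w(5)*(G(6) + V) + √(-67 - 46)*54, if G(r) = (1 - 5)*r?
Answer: 24 + 54*I*√113 ≈ 24.0 + 574.03*I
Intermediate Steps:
V = 0 (V = 4 - 1*4 = 4 - 4 = 0)
w(R) = -1 (w(R) = -4 + 3 = -1)
G(r) = -4*r
w(5)*(G(6) + V) + √(-67 - 46)*54 = -(-4*6 + 0) + √(-67 - 46)*54 = -(-24 + 0) + √(-113)*54 = -1*(-24) + (I*√113)*54 = 24 + 54*I*√113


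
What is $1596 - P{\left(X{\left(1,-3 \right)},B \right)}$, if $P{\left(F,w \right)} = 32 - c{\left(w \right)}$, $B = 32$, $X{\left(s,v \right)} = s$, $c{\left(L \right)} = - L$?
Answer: $1532$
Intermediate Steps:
$P{\left(F,w \right)} = 32 + w$ ($P{\left(F,w \right)} = 32 - - w = 32 + w$)
$1596 - P{\left(X{\left(1,-3 \right)},B \right)} = 1596 - \left(32 + 32\right) = 1596 - 64 = 1532$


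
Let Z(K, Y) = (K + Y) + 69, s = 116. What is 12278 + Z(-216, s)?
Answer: 12247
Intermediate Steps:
Z(K, Y) = 69 + K + Y
12278 + Z(-216, s) = 12278 + (69 - 216 + 116) = 12278 - 31 = 12247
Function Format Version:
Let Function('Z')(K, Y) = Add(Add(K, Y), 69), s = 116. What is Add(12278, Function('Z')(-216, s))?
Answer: 12247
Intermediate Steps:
Function('Z')(K, Y) = Add(69, K, Y)
Add(12278, Function('Z')(-216, s)) = Add(12278, Add(69, -216, 116)) = Add(12278, -31) = 12247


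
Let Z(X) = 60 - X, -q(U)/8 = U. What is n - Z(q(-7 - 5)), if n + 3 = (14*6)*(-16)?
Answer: -1311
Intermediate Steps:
q(U) = -8*U
n = -1347 (n = -3 + (14*6)*(-16) = -3 + 84*(-16) = -3 - 1344 = -1347)
n - Z(q(-7 - 5)) = -1347 - (60 - (-8)*(-7 - 5)) = -1347 - (60 - (-8)*(-12)) = -1347 - (60 - 1*96) = -1347 - (60 - 96) = -1347 - 1*(-36) = -1347 + 36 = -1311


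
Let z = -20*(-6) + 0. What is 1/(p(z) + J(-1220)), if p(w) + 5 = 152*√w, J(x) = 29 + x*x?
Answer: 186053/276925403912 - 19*√30/138462701956 ≈ 6.7110e-7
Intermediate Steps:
z = 120 (z = 120 + 0 = 120)
J(x) = 29 + x²
p(w) = -5 + 152*√w
1/(p(z) + J(-1220)) = 1/((-5 + 152*√120) + (29 + (-1220)²)) = 1/((-5 + 152*(2*√30)) + (29 + 1488400)) = 1/((-5 + 304*√30) + 1488429) = 1/(1488424 + 304*√30)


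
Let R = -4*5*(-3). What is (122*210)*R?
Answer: 1537200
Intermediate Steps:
R = 60 (R = -20*(-3) = 60)
(122*210)*R = (122*210)*60 = 25620*60 = 1537200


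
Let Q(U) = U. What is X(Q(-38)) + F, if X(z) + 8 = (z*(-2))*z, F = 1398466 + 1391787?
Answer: 2787357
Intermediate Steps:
F = 2790253
X(z) = -8 - 2*z² (X(z) = -8 + (z*(-2))*z = -8 + (-2*z)*z = -8 - 2*z²)
X(Q(-38)) + F = (-8 - 2*(-38)²) + 2790253 = (-8 - 2*1444) + 2790253 = (-8 - 2888) + 2790253 = -2896 + 2790253 = 2787357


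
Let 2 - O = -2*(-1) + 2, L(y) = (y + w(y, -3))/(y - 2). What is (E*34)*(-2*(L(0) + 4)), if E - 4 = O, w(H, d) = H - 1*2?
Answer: -680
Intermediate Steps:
w(H, d) = -2 + H (w(H, d) = H - 2 = -2 + H)
L(y) = (-2 + 2*y)/(-2 + y) (L(y) = (y + (-2 + y))/(y - 2) = (-2 + 2*y)/(-2 + y))
O = -2 (O = 2 - (-2*(-1) + 2) = 2 - (2 + 2) = 2 - 1*4 = 2 - 4 = -2)
E = 2 (E = 4 - 2 = 2)
(E*34)*(-2*(L(0) + 4)) = (2*34)*(-2*(2*(-1 + 0)/(-2 + 0) + 4)) = 68*(-2*(2*(-1)/(-2) + 4)) = 68*(-2*(2*(-1/2)*(-1) + 4)) = 68*(-2*(1 + 4)) = 68*(-2*5) = 68*(-10) = -680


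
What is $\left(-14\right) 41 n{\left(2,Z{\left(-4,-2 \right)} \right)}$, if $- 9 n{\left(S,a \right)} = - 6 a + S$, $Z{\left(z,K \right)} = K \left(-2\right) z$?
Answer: $\frac{56252}{9} \approx 6250.2$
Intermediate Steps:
$Z{\left(z,K \right)} = - 2 K z$
$n{\left(S,a \right)} = - \frac{S}{9} + \frac{2 a}{3}$ ($n{\left(S,a \right)} = - \frac{- 6 a + S}{9} = - \frac{S - 6 a}{9} = - \frac{S}{9} + \frac{2 a}{3}$)
$\left(-14\right) 41 n{\left(2,Z{\left(-4,-2 \right)} \right)} = \left(-14\right) 41 \left(\left(- \frac{1}{9}\right) 2 + \frac{2 \left(\left(-2\right) \left(-2\right) \left(-4\right)\right)}{3}\right) = - 574 \left(- \frac{2}{9} + \frac{2}{3} \left(-16\right)\right) = - 574 \left(- \frac{2}{9} - \frac{32}{3}\right) = \left(-574\right) \left(- \frac{98}{9}\right) = \frac{56252}{9}$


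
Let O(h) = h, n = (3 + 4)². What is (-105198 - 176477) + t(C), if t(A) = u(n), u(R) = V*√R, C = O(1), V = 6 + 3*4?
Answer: -281549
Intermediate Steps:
n = 49 (n = 7² = 49)
V = 18 (V = 6 + 12 = 18)
C = 1
u(R) = 18*√R
t(A) = 126 (t(A) = 18*√49 = 18*7 = 126)
(-105198 - 176477) + t(C) = (-105198 - 176477) + 126 = -281675 + 126 = -281549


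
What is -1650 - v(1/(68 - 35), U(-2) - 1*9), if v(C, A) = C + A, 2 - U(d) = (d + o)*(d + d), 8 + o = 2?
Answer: -53164/33 ≈ -1611.0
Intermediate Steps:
o = -6 (o = -8 + 2 = -6)
U(d) = 2 - 2*d*(-6 + d) (U(d) = 2 - (d - 6)*(d + d) = 2 - (-6 + d)*2*d = 2 - 2*d*(-6 + d))
v(C, A) = A + C
-1650 - v(1/(68 - 35), U(-2) - 1*9) = -1650 - (((2 - 2*(-2)² + 12*(-2)) - 1*9) + 1/(68 - 35)) = -1650 - (((2 - 2*4 - 24) - 9) + 1/33) = -1650 - (((2 - 8 - 24) - 9) + 1/33) = -1650 - ((-30 - 9) + 1/33) = -1650 - (-39 + 1/33) = -1650 - 1*(-1286/33) = -1650 + 1286/33 = -53164/33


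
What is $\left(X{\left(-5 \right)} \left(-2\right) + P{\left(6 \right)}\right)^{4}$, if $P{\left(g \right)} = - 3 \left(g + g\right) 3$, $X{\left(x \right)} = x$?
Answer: $92236816$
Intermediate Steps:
$P{\left(g \right)} = - 18 g$ ($P{\left(g \right)} = - 3 \cdot 2 g 3 = - 6 g 3 = - 18 g$)
$\left(X{\left(-5 \right)} \left(-2\right) + P{\left(6 \right)}\right)^{4} = \left(\left(-5\right) \left(-2\right) - 108\right)^{4} = \left(10 - 108\right)^{4} = \left(-98\right)^{4} = 92236816$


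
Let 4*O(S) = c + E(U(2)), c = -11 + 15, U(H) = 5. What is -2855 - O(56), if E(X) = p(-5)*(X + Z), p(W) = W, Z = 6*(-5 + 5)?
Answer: -11399/4 ≈ -2849.8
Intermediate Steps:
Z = 0 (Z = 6*0 = 0)
E(X) = -5*X (E(X) = -5*(X + 0) = -5*X)
c = 4
O(S) = -21/4 (O(S) = (4 - 5*5)/4 = (4 - 25)/4 = (1/4)*(-21) = -21/4)
-2855 - O(56) = -2855 - 1*(-21/4) = -2855 + 21/4 = -11399/4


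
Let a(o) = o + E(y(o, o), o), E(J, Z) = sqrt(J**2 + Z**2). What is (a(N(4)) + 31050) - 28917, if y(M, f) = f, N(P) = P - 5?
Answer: 2132 + sqrt(2) ≈ 2133.4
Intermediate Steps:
N(P) = -5 + P
a(o) = o + sqrt(2)*sqrt(o**2) (a(o) = o + sqrt(o**2 + o**2) = o + sqrt(2*o**2) = o + sqrt(2)*sqrt(o**2))
(a(N(4)) + 31050) - 28917 = (((-5 + 4) + sqrt(2)*sqrt((-5 + 4)**2)) + 31050) - 28917 = ((-1 + sqrt(2)*sqrt((-1)**2)) + 31050) - 28917 = ((-1 + sqrt(2)*sqrt(1)) + 31050) - 28917 = ((-1 + sqrt(2)*1) + 31050) - 28917 = ((-1 + sqrt(2)) + 31050) - 28917 = (31049 + sqrt(2)) - 28917 = 2132 + sqrt(2)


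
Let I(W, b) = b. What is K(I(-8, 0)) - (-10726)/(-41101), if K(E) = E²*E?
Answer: -10726/41101 ≈ -0.26097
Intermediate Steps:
K(E) = E³
K(I(-8, 0)) - (-10726)/(-41101) = 0³ - (-10726)/(-41101) = 0 - (-10726)*(-1)/41101 = 0 - 1*10726/41101 = 0 - 10726/41101 = -10726/41101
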